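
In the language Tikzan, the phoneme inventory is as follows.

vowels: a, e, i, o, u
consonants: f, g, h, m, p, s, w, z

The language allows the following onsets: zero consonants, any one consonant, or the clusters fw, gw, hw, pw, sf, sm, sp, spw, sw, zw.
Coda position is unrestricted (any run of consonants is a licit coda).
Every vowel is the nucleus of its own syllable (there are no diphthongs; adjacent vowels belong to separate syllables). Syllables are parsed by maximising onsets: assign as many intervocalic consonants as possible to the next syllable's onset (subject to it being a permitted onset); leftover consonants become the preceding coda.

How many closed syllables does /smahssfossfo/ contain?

Nuclei (vowels): a, o, o → 3 syllables.
V1 /a/ – V2 /o/: cluster /hssf/ — the longest permitted-onset suffix is /sf/; onset = /sf/, preceding coda = /hs/.
V2 /o/ – V3 /o/: /ssf/ splits as /s/ + /sf/ (/sf/ is the longest suffix that is a licit onset).
Result: smahs.sfos.sfo.
Classifying each syllable: /smahs/ (closed), /sfos/ (closed), /sfo/ (open).
Closed syllables: 2.

2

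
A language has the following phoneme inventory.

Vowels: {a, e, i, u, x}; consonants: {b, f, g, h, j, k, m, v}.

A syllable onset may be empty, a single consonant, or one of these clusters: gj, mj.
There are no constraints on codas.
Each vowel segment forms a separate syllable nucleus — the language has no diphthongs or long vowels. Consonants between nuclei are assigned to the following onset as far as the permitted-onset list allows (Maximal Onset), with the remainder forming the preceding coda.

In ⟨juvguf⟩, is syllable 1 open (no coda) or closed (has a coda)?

closed

Nuclei (vowels): u, u → 2 syllables.
σ1/σ2 boundary: cluster /vg/ — the longest permitted-onset suffix is /g/; onset = /g/, preceding coda = /v/.
Result: juv.guf.
Syllable 1 is /juv/ with coda /v/, so it is closed.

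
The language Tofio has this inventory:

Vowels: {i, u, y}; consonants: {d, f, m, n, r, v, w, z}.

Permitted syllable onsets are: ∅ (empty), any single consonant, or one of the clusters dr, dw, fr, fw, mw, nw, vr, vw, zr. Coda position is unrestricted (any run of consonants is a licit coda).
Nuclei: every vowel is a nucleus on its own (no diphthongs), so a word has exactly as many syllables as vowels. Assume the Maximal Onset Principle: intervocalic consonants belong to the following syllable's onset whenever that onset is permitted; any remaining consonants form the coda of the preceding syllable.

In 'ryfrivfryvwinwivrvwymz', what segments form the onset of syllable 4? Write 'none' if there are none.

vw

Nuclei (vowels): y, i, y, i, i, y → 6 syllables.
Between /y/ (V1) and /i/ (V2): cluster /fr/ — /fr/ is itself a permitted onset, so the whole cluster goes right; preceding coda = ∅.
Between /i/ (V2) and /y/ (V3): /vfr/ splits as /v/ + /fr/ (/fr/ is the longest suffix that is a licit onset).
Between /y/ (V3) and /i/ (V4): /vw/ is a licit onset in full, so it all attaches to the next syllable.
Between /i/ (V4) and /i/ (V5): /nw/ is a licit onset in full, so it all attaches to the next syllable.
Between /i/ (V5) and /y/ (V6): cluster /vrvw/ — the longest permitted-onset suffix is /vw/; onset = /vw/, preceding coda = /vr/.
Syllabification: ry.friv.fry.vwi.nwivr.vwymz.
Syllable 4 is /vwi/: onset /vw/, nucleus /i/, coda ∅.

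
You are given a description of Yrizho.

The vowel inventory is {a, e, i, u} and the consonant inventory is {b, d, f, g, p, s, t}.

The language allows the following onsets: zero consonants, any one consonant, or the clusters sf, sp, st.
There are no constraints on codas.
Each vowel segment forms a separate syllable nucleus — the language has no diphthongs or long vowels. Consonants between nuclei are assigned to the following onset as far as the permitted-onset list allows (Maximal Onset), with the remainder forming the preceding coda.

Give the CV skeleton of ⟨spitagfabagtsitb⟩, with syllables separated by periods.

CCV.CVC.CV.CVCC.CVCC

Nuclei (vowels): i, a, a, a, i → 5 syllables.
V1 /i/ – V2 /a/: just /t/ — single C goes to the following onset.
V2 /a/ – V3 /a/: /gf/; trying suffixes from longest down, /f/ is the first permitted one, so coda /g/ | onset /f/.
V3 /a/ – V4 /a/: just /b/ — single C goes to the following onset.
V4 /a/ – V5 /i/: /gts/ — longest licit onset from the right is /s/, leaving /gt/ as coda.
Result: spi.tag.fa.bagt.sitb.
Mapping each syllable to C/V: /spi/ → CCV, /tag/ → CVC, /fa/ → CV, /bagt/ → CVCC, /sitb/ → CVCC.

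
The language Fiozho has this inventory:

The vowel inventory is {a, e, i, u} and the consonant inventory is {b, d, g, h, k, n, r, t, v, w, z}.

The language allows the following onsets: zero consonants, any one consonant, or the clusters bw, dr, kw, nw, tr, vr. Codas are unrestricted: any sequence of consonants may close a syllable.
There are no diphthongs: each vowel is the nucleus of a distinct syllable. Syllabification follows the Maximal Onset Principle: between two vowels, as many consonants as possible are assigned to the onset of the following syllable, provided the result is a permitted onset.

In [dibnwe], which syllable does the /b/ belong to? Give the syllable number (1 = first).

Nuclei (vowels): i, e → 2 syllables.
V1 /i/ – V2 /e/: /bnw/ — longest licit onset from the right is /nw/, leaving /b/ as coda.
Result: dib.nwe.
The /b/ is in the coda of syllable 1 (/dib/).

1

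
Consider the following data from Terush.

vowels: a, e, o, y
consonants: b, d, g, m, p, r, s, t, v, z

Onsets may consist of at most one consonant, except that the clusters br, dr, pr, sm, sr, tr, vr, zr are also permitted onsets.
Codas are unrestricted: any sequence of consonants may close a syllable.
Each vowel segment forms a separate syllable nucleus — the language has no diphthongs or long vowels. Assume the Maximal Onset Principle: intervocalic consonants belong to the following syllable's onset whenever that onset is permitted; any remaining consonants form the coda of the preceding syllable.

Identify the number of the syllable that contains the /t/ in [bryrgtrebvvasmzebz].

2

Nuclei (vowels): y, e, a, e → 4 syllables.
/y…e/ gap (V1→V2): /rgtr/; trying suffixes from longest down, /tr/ is the first permitted one, so coda /rg/ | onset /tr/.
/e…a/ gap (V2→V3): /bvv/; trying suffixes from longest down, /v/ is the first permitted one, so coda /bv/ | onset /v/.
/a…e/ gap (V3→V4): cluster /smz/ — the longest permitted-onset suffix is /z/; onset = /z/, preceding coda = /sm/.
So the parse is bryrg.trebv.vasm.zebz.
The /t/ is in the onset of syllable 2 (/trebv/).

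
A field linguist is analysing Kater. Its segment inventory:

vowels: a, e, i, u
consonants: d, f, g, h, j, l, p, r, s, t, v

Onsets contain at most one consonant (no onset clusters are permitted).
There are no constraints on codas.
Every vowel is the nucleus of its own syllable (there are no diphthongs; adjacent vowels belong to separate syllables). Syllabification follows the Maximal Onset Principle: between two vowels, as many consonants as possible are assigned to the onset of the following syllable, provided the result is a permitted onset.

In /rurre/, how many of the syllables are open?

1

Vowels present: u, e; each is a nucleus, giving 2 syllables.
Between /u/ (V1) and /e/ (V2): /rr/; trying suffixes from longest down, /r/ is the first permitted one, so coda /r/ | onset /r/.
Result: rur.re.
Classifying each syllable: /rur/ (closed), /re/ (open).
Open syllables: 1.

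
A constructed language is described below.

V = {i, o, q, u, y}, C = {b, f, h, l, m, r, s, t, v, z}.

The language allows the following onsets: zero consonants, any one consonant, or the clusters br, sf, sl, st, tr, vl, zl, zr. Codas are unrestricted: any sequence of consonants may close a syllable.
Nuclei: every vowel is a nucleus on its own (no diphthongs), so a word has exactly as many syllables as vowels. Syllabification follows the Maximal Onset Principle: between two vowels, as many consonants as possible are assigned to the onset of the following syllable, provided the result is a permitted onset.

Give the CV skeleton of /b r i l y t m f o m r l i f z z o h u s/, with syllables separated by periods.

CCV.CVCC.CVCC.CVCC.CV.CVC

Vowels present: i, y, o, i, o, u; each is a nucleus, giving 6 syllables.
σ1/σ2 boundary: /l/ → onset of the next syllable (single consonants are always licit onsets).
σ2/σ3 boundary: /tmf/; trying suffixes from longest down, /f/ is the first permitted one, so coda /tm/ | onset /f/.
σ3/σ4 boundary: /mrl/ splits as /mr/ + /l/ (/l/ is the longest suffix that is a licit onset).
σ4/σ5 boundary: /fzz/; trying suffixes from longest down, /z/ is the first permitted one, so coda /fz/ | onset /z/.
σ5/σ6 boundary: just /h/ — single C goes to the following onset.
So the parse is bri.lytm.fomr.lifz.zo.hus.
Mapping each syllable to C/V: /bri/ → CCV, /lytm/ → CVCC, /fomr/ → CVCC, /lifz/ → CVCC, /zo/ → CV, /hus/ → CVC.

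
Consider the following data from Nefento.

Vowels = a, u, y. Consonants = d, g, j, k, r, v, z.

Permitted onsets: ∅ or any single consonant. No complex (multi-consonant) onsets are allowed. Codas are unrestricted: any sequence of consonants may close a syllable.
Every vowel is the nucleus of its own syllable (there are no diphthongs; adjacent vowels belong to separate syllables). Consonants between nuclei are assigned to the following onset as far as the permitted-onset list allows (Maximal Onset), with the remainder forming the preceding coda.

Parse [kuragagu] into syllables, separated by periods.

Vowels present: u, a, a, u; each is a nucleus, giving 4 syllables.
σ1/σ2 boundary: just /r/ — single C goes to the following onset.
σ2/σ3 boundary: /g/ → onset of the next syllable (single consonants are always licit onsets).
σ3/σ4 boundary: just /g/ — single C goes to the following onset.

ku.ra.ga.gu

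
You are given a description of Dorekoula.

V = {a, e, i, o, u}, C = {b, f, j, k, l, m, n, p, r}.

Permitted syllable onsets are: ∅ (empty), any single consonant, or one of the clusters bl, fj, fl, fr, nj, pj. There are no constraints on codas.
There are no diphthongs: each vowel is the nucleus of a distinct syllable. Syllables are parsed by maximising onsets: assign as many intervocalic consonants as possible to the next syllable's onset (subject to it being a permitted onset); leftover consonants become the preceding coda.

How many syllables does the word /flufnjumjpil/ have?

3

The vowels are u, u, i — 3 nuclei, so 3 syllables.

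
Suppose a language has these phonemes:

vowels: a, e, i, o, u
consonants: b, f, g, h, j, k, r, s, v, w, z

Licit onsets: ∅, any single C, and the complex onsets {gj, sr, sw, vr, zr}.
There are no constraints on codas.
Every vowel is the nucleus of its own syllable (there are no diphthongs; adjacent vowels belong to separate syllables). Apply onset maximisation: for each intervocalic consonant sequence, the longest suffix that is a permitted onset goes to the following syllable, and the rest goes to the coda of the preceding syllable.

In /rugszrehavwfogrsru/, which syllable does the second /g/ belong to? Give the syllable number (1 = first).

Nuclei (vowels): u, e, a, o, u → 5 syllables.
V1 /u/ – V2 /e/: /gszr/; trying suffixes from longest down, /zr/ is the first permitted one, so coda /gs/ | onset /zr/.
V2 /e/ – V3 /a/: just /h/ — single C goes to the following onset.
V3 /a/ – V4 /o/: cluster /vwf/ — the longest permitted-onset suffix is /f/; onset = /f/, preceding coda = /vw/.
V4 /o/ – V5 /u/: cluster /grsr/ — the longest permitted-onset suffix is /sr/; onset = /sr/, preceding coda = /gr/.
So the parse is rugs.zre.havw.fogr.sru.
The second /g/ is in the coda of syllable 4 (/fogr/).

4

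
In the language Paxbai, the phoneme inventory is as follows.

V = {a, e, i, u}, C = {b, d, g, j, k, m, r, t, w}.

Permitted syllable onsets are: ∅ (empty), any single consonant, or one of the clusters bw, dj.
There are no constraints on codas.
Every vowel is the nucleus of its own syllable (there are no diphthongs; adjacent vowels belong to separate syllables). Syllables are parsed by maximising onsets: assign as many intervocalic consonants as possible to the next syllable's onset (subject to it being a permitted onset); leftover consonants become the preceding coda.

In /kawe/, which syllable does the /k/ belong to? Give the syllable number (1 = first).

Nuclei (vowels): a, e → 2 syllables.
Between /a/ (V1) and /e/ (V2): /w/ is a single consonant, so it becomes the next onset.
Putting it together: ka.we.
The /k/ is in the onset of syllable 1 (/ka/).

1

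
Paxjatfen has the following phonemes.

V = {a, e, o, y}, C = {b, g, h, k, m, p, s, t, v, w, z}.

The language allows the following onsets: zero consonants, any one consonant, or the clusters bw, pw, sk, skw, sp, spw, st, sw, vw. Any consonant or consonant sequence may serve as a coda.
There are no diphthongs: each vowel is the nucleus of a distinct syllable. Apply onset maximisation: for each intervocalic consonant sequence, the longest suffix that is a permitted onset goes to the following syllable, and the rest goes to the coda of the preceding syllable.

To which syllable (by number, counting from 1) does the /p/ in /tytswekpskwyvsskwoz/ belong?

Nuclei (vowels): y, e, y, o → 4 syllables.
Between /y/ (V1) and /e/ (V2): /tsw/ — longest licit onset from the right is /sw/, leaving /t/ as coda.
Between /e/ (V2) and /y/ (V3): cluster /kpskw/ — the longest permitted-onset suffix is /skw/; onset = /skw/, preceding coda = /kp/.
Between /y/ (V3) and /o/ (V4): /vsskw/ splits as /vs/ + /skw/ (/skw/ is the longest suffix that is a licit onset).
Putting it together: tyt.swekp.skwyvs.skwoz.
The /p/ is in the coda of syllable 2 (/swekp/).

2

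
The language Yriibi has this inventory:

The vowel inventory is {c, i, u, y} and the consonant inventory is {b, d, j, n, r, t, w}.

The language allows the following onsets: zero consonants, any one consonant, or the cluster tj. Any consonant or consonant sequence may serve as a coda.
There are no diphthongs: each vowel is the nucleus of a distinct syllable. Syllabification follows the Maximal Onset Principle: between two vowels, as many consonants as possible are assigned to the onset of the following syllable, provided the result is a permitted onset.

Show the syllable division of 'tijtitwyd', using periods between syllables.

tij.tit.wyd

Nuclei (vowels): i, i, y → 3 syllables.
/i…i/ gap (V1→V2): cluster /jt/ — the longest permitted-onset suffix is /t/; onset = /t/, preceding coda = /j/.
/i…y/ gap (V2→V3): /tw/ splits as /t/ + /w/ (/w/ is the longest suffix that is a licit onset).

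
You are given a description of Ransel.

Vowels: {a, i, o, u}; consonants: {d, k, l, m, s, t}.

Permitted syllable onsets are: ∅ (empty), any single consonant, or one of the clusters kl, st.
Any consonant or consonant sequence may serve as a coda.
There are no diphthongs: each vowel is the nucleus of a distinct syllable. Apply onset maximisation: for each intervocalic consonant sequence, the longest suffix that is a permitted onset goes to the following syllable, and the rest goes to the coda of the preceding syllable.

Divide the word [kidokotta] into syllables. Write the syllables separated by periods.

Vowels present: i, o, o, a; each is a nucleus, giving 4 syllables.
/i…o/ gap (V1→V2): just /d/ — single C goes to the following onset.
/o…o/ gap (V2→V3): just /k/ — single C goes to the following onset.
/o…a/ gap (V3→V4): cluster /tt/ — the longest permitted-onset suffix is /t/; onset = /t/, preceding coda = /t/.

ki.do.kot.ta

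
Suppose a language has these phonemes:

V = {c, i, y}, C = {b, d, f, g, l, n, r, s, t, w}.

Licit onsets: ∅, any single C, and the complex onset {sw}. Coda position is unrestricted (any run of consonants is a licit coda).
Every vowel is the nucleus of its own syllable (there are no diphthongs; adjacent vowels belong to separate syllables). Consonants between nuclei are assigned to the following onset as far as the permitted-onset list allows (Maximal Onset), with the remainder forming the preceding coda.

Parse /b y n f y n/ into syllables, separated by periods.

Vowels present: y, y; each is a nucleus, giving 2 syllables.
/y…y/ gap (V1→V2): /nf/; trying suffixes from longest down, /f/ is the first permitted one, so coda /n/ | onset /f/.

byn.fyn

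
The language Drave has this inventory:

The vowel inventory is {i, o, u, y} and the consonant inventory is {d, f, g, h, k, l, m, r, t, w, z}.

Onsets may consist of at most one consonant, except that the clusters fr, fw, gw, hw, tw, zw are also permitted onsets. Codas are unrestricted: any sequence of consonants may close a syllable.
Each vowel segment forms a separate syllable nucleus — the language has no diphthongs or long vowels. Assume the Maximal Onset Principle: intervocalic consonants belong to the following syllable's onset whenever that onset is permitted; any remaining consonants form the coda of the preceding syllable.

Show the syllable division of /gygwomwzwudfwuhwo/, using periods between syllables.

gy.gwomw.zwud.fwu.hwo

The vowels are y, o, u, u, o — 5 nuclei, so 5 syllables.
V1 /y/ – V2 /o/: cluster /gw/ — /gw/ is itself a permitted onset, so the whole cluster goes right; preceding coda = ∅.
V2 /o/ – V3 /u/: cluster /mwzw/ — the longest permitted-onset suffix is /zw/; onset = /zw/, preceding coda = /mw/.
V3 /u/ – V4 /u/: cluster /dfw/ — the longest permitted-onset suffix is /fw/; onset = /fw/, preceding coda = /d/.
V4 /u/ – V5 /o/: cluster /hw/ — /hw/ is itself a permitted onset, so the whole cluster goes right; preceding coda = ∅.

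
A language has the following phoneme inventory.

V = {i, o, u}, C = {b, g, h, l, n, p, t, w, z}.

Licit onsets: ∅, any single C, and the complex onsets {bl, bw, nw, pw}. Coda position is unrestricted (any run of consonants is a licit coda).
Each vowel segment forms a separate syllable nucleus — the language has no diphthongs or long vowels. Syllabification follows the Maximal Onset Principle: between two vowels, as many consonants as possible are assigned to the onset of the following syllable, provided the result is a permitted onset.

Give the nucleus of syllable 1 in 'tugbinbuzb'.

u

Nuclei (vowels): u, i, u → 3 syllables.
The first nucleus (vowel 1 from the left) is /u/.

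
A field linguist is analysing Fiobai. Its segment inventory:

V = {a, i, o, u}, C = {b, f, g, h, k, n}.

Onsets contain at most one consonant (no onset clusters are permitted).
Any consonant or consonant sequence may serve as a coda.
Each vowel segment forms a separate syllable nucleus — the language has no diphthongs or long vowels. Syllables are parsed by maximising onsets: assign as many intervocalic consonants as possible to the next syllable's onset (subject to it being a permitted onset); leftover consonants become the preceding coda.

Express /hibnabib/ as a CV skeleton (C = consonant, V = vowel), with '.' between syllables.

Nuclei (vowels): i, a, i → 3 syllables.
/i…a/ gap (V1→V2): /bn/; trying suffixes from longest down, /n/ is the first permitted one, so coda /b/ | onset /n/.
/a…i/ gap (V2→V3): /b/ → onset of the next syllable (single consonants are always licit onsets).
Syllabification: hib.na.bib.
Mapping each syllable to C/V: /hib/ → CVC, /na/ → CV, /bib/ → CVC.

CVC.CV.CVC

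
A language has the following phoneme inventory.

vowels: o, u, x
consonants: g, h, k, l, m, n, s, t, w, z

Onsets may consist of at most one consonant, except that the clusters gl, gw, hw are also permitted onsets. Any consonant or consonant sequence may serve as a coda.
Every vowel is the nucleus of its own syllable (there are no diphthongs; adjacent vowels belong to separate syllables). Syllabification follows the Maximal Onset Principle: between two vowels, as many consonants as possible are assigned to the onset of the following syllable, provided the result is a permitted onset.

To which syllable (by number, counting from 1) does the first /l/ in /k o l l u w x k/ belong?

Nuclei (vowels): o, u, x → 3 syllables.
σ1/σ2 boundary: /ll/; trying suffixes from longest down, /l/ is the first permitted one, so coda /l/ | onset /l/.
σ2/σ3 boundary: just /w/ — single C goes to the following onset.
Result: kol.lu.wxk.
The first /l/ is in the coda of syllable 1 (/kol/).

1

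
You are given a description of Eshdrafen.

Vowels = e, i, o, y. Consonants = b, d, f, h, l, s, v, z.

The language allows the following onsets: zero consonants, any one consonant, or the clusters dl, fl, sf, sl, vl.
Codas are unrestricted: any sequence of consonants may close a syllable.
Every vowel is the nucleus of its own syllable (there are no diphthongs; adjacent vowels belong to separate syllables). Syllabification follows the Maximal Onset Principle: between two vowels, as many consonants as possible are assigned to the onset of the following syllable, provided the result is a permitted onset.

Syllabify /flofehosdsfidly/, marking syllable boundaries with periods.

flo.fe.hosd.sfi.dly

Nuclei (vowels): o, e, o, i, y → 5 syllables.
Between /o/ (V1) and /e/ (V2): just /f/ — single C goes to the following onset.
Between /e/ (V2) and /o/ (V3): just /h/ — single C goes to the following onset.
Between /o/ (V3) and /i/ (V4): cluster /sdsf/ — the longest permitted-onset suffix is /sf/; onset = /sf/, preceding coda = /sd/.
Between /i/ (V4) and /y/ (V5): /dl/ — entire cluster is a permitted onset → onset /dl/, coda ∅.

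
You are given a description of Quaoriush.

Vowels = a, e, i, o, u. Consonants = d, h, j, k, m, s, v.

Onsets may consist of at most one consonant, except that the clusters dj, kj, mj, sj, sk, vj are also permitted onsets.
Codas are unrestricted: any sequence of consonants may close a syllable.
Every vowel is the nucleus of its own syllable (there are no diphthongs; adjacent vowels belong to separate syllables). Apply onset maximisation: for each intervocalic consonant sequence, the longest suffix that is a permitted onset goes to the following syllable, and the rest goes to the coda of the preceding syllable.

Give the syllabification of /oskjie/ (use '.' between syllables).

Nuclei (vowels): o, i, e → 3 syllables.
/o…i/ gap (V1→V2): /skj/; trying suffixes from longest down, /kj/ is the first permitted one, so coda /s/ | onset /kj/.
/i…e/ gap (V2→V3): no consonants, so the boundary falls immediately after /i/.

os.kji.e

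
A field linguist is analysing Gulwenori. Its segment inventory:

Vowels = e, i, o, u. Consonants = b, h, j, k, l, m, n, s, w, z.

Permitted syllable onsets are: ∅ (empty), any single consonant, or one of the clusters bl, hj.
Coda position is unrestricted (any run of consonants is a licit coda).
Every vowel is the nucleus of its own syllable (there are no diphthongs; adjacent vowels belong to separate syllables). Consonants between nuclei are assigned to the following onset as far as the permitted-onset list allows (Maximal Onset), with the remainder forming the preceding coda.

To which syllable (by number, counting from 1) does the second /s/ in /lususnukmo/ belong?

2

Vowels present: u, u, u, o; each is a nucleus, giving 4 syllables.
σ1/σ2 boundary: /s/ is a single consonant, so it becomes the next onset.
σ2/σ3 boundary: /sn/ — longest licit onset from the right is /n/, leaving /s/ as coda.
σ3/σ4 boundary: cluster /km/ — the longest permitted-onset suffix is /m/; onset = /m/, preceding coda = /k/.
Result: lu.sus.nuk.mo.
The second /s/ is in the coda of syllable 2 (/sus/).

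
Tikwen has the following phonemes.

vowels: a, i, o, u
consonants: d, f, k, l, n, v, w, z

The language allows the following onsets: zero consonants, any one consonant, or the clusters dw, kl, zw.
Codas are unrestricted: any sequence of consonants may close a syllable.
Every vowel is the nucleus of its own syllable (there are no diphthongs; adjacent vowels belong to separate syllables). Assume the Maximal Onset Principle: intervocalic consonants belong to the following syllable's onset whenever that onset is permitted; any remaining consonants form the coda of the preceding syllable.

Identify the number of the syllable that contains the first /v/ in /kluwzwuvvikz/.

2

Nuclei (vowels): u, u, i → 3 syllables.
V1 /u/ – V2 /u/: /wzw/ splits as /w/ + /zw/ (/zw/ is the longest suffix that is a licit onset).
V2 /u/ – V3 /i/: cluster /vv/ — the longest permitted-onset suffix is /v/; onset = /v/, preceding coda = /v/.
Result: kluw.zwuv.vikz.
The first /v/ is in the coda of syllable 2 (/zwuv/).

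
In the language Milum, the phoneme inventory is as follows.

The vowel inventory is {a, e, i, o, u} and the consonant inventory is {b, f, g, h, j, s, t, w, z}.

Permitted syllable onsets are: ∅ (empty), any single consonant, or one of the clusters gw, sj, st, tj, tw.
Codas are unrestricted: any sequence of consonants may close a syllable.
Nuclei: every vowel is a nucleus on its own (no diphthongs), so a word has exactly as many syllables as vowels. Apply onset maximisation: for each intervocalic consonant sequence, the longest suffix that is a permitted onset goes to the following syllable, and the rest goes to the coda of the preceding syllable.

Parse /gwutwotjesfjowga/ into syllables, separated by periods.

gwu.two.tjesf.jow.ga

Nuclei (vowels): u, o, e, o, a → 5 syllables.
/u…o/ gap (V1→V2): cluster /tw/ — /tw/ is itself a permitted onset, so the whole cluster goes right; preceding coda = ∅.
/o…e/ gap (V2→V3): /tj/ — entire cluster is a permitted onset → onset /tj/, coda ∅.
/e…o/ gap (V3→V4): /sfj/ splits as /sf/ + /j/ (/j/ is the longest suffix that is a licit onset).
/o…a/ gap (V4→V5): cluster /wg/ — the longest permitted-onset suffix is /g/; onset = /g/, preceding coda = /w/.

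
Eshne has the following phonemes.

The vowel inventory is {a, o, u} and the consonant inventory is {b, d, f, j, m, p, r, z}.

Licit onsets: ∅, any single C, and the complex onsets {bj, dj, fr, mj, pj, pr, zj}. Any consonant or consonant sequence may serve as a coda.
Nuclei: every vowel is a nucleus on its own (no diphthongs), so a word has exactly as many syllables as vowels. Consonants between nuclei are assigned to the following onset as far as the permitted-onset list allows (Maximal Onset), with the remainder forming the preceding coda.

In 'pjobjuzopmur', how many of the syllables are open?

2

Vowels present: o, u, o, u; each is a nucleus, giving 4 syllables.
Between /o/ (V1) and /u/ (V2): cluster /bj/ — /bj/ is itself a permitted onset, so the whole cluster goes right; preceding coda = ∅.
Between /u/ (V2) and /o/ (V3): /z/ is a single consonant, so it becomes the next onset.
Between /o/ (V3) and /u/ (V4): /pm/ splits as /p/ + /m/ (/m/ is the longest suffix that is a licit onset).
Syllabification: pjo.bju.zop.mur.
Classifying each syllable: /pjo/ (open), /bju/ (open), /zop/ (closed), /mur/ (closed).
Open syllables: 2.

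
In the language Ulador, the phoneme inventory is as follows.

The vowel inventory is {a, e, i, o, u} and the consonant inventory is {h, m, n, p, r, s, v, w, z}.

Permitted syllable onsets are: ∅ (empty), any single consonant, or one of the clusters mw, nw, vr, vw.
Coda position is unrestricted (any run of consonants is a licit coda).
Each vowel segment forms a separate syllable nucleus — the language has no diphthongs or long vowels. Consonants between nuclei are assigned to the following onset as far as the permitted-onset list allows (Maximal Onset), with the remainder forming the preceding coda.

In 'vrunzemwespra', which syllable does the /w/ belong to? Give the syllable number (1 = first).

Vowels present: u, e, e, a; each is a nucleus, giving 4 syllables.
/u…e/ gap (V1→V2): /nz/ splits as /n/ + /z/ (/z/ is the longest suffix that is a licit onset).
/e…e/ gap (V2→V3): cluster /mw/ — /mw/ is itself a permitted onset, so the whole cluster goes right; preceding coda = ∅.
/e…a/ gap (V3→V4): cluster /spr/ — the longest permitted-onset suffix is /r/; onset = /r/, preceding coda = /sp/.
So the parse is vrun.ze.mwesp.ra.
The /w/ is in the onset of syllable 3 (/mwesp/).

3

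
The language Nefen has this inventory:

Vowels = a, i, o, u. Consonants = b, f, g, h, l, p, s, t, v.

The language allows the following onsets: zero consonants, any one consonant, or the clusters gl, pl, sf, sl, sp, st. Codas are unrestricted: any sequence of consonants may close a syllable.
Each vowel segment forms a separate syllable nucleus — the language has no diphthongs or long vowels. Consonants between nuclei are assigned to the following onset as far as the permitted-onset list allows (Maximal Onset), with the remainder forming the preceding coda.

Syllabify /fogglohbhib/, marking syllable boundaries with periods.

Nuclei (vowels): o, o, i → 3 syllables.
Between /o/ (V1) and /o/ (V2): /ggl/ — longest licit onset from the right is /gl/, leaving /g/ as coda.
Between /o/ (V2) and /i/ (V3): /hbh/ splits as /hb/ + /h/ (/h/ is the longest suffix that is a licit onset).

fog.glohb.hib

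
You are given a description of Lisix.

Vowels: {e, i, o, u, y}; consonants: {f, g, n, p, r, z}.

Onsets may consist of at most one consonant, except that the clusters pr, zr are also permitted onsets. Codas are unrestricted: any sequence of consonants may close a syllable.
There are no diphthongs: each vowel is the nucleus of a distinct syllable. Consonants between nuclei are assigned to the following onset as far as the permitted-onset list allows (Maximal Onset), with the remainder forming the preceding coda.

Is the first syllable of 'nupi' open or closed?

open

Nuclei (vowels): u, i → 2 syllables.
σ1/σ2 boundary: just /p/ — single C goes to the following onset.
So the parse is nu.pi.
Syllable 1 is /nu/; it ends in its nucleus with no coda, so it is open.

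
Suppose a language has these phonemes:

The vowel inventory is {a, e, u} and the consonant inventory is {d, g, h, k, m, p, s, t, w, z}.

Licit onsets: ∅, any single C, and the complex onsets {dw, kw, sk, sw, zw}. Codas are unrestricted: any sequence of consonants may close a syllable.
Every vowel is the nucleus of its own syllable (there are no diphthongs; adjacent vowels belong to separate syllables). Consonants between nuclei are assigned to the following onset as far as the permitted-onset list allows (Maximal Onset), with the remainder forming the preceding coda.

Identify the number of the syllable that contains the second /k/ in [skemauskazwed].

4

The vowels are e, a, u, a, e — 5 nuclei, so 5 syllables.
/e…a/ gap (V1→V2): just /m/ — single C goes to the following onset.
/a…u/ gap (V2→V3): hiatus — the boundary sits between the two vowels.
/u…a/ gap (V3→V4): /sk/ is a licit onset in full, so it all attaches to the next syllable.
/a…e/ gap (V4→V5): cluster /zw/ — /zw/ is itself a permitted onset, so the whole cluster goes right; preceding coda = ∅.
So the parse is ske.ma.u.ska.zwed.
The second /k/ is in the onset of syllable 4 (/ska/).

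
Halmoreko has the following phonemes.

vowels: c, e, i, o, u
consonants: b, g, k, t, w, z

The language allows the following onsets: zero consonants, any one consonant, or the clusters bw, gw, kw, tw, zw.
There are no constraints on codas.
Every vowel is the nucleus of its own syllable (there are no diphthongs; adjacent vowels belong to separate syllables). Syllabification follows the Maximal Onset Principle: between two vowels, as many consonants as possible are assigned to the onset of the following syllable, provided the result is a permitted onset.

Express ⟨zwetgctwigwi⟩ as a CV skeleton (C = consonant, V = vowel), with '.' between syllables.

CCVC.CV.CCV.CCV

The vowels are e, c, i, i — 4 nuclei, so 4 syllables.
σ1/σ2 boundary: cluster /tg/ — the longest permitted-onset suffix is /g/; onset = /g/, preceding coda = /t/.
σ2/σ3 boundary: cluster /tw/ — /tw/ is itself a permitted onset, so the whole cluster goes right; preceding coda = ∅.
σ3/σ4 boundary: /gw/ — entire cluster is a permitted onset → onset /gw/, coda ∅.
Syllabification: zwet.gc.twi.gwi.
Mapping each syllable to C/V: /zwet/ → CCVC, /gc/ → CV, /twi/ → CCV, /gwi/ → CCV.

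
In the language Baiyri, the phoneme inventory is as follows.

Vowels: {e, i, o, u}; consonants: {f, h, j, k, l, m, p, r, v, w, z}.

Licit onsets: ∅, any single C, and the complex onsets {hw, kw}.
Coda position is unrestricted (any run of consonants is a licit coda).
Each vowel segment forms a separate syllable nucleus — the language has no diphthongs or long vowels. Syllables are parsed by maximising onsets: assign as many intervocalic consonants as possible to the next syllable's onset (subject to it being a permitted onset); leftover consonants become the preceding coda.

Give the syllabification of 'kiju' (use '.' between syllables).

ki.ju

Vowels present: i, u; each is a nucleus, giving 2 syllables.
V1 /i/ – V2 /u/: /j/ is a single consonant, so it becomes the next onset.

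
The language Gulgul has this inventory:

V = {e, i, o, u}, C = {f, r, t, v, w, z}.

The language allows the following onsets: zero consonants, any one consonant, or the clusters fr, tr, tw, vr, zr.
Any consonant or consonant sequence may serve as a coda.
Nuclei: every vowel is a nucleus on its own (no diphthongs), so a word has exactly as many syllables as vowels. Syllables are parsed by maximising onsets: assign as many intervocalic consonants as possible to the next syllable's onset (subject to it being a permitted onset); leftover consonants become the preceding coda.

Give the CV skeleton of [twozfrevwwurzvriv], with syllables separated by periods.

CCVC.CCVCC.CVCC.CCVC

Nuclei (vowels): o, e, u, i → 4 syllables.
/o…e/ gap (V1→V2): /zfr/ — longest licit onset from the right is /fr/, leaving /z/ as coda.
/e…u/ gap (V2→V3): /vww/ splits as /vw/ + /w/ (/w/ is the longest suffix that is a licit onset).
/u…i/ gap (V3→V4): cluster /rzvr/ — the longest permitted-onset suffix is /vr/; onset = /vr/, preceding coda = /rz/.
Result: twoz.frevw.wurz.vriv.
Mapping each syllable to C/V: /twoz/ → CCVC, /frevw/ → CCVCC, /wurz/ → CVCC, /vriv/ → CCVC.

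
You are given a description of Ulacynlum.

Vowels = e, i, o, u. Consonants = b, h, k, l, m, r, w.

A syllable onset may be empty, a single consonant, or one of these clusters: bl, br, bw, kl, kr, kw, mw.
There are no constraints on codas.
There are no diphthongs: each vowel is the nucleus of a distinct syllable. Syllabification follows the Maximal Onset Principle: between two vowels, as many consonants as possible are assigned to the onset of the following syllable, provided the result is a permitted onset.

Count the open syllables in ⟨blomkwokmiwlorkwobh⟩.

The vowels are o, o, i, o, o — 5 nuclei, so 5 syllables.
/o…o/ gap (V1→V2): /mkw/; trying suffixes from longest down, /kw/ is the first permitted one, so coda /m/ | onset /kw/.
/o…i/ gap (V2→V3): /km/ — longest licit onset from the right is /m/, leaving /k/ as coda.
/i…o/ gap (V3→V4): /wl/ — longest licit onset from the right is /l/, leaving /w/ as coda.
/o…o/ gap (V4→V5): cluster /rkw/ — the longest permitted-onset suffix is /kw/; onset = /kw/, preceding coda = /r/.
So the parse is blom.kwok.miw.lor.kwobh.
Classifying each syllable: /blom/ (closed), /kwok/ (closed), /miw/ (closed), /lor/ (closed), /kwobh/ (closed).
Open syllables: 0.

0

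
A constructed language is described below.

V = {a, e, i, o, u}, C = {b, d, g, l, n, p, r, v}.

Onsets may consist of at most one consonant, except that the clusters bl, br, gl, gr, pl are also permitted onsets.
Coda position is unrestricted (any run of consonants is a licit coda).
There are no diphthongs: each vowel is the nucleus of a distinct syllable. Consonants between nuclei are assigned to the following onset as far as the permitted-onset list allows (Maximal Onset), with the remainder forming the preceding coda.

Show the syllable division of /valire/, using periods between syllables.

va.li.re

Nuclei (vowels): a, i, e → 3 syllables.
σ1/σ2 boundary: /l/ is a single consonant, so it becomes the next onset.
σ2/σ3 boundary: /r/ is a single consonant, so it becomes the next onset.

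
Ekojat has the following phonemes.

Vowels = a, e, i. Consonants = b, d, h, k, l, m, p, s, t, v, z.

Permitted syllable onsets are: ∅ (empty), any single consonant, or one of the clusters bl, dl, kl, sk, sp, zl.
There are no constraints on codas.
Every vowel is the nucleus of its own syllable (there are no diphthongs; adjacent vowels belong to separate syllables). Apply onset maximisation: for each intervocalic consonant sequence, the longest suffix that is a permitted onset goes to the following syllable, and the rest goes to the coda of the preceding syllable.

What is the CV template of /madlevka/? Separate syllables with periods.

CV.CCVC.CV

Vowels present: a, e, a; each is a nucleus, giving 3 syllables.
σ1/σ2 boundary: /dl/ is a licit onset in full, so it all attaches to the next syllable.
σ2/σ3 boundary: cluster /vk/ — the longest permitted-onset suffix is /k/; onset = /k/, preceding coda = /v/.
Syllabification: ma.dlev.ka.
Mapping each syllable to C/V: /ma/ → CV, /dlev/ → CCVC, /ka/ → CV.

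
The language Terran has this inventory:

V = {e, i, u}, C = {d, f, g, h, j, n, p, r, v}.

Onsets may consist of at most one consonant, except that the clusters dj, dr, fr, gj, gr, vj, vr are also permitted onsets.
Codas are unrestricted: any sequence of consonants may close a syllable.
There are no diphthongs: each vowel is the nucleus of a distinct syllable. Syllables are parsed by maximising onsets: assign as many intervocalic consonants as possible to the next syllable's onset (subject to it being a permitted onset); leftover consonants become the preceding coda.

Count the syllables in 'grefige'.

The vowels are e, i, e — 3 nuclei, so 3 syllables.

3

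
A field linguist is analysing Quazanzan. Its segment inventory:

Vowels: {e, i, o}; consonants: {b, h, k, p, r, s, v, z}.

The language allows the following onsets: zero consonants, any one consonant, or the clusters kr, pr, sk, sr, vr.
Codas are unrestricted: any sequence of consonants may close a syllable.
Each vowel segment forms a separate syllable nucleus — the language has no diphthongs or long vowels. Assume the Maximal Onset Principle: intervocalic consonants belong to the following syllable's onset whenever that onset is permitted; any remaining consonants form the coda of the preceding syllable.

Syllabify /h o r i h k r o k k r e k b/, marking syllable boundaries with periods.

ho.rih.krok.krekb

Vowels present: o, i, o, e; each is a nucleus, giving 4 syllables.
V1 /o/ – V2 /i/: /r/ → onset of the next syllable (single consonants are always licit onsets).
V2 /i/ – V3 /o/: /hkr/ — longest licit onset from the right is /kr/, leaving /h/ as coda.
V3 /o/ – V4 /e/: /kkr/ splits as /k/ + /kr/ (/kr/ is the longest suffix that is a licit onset).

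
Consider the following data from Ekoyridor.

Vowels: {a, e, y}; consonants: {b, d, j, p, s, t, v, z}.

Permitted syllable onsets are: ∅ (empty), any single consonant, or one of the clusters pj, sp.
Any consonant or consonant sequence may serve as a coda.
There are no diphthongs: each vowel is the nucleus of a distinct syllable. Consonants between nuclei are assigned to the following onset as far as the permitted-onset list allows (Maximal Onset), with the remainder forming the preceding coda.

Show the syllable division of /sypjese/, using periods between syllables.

sy.pje.se

Vowels present: y, e, e; each is a nucleus, giving 3 syllables.
σ1/σ2 boundary: cluster /pj/ — /pj/ is itself a permitted onset, so the whole cluster goes right; preceding coda = ∅.
σ2/σ3 boundary: just /s/ — single C goes to the following onset.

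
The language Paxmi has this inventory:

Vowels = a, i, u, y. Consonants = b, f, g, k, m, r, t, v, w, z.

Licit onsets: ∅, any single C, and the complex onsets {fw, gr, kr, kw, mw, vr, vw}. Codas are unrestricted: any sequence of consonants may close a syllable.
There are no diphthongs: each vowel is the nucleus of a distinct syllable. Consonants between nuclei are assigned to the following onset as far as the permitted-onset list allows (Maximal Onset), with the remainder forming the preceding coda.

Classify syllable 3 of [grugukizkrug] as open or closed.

closed

Vowels present: u, u, i, u; each is a nucleus, giving 4 syllables.
V1 /u/ – V2 /u/: /g/ → onset of the next syllable (single consonants are always licit onsets).
V2 /u/ – V3 /i/: /k/ → onset of the next syllable (single consonants are always licit onsets).
V3 /i/ – V4 /u/: /zkr/; trying suffixes from longest down, /kr/ is the first permitted one, so coda /z/ | onset /kr/.
So the parse is gru.gu.kiz.krug.
Syllable 3 is /kiz/ with coda /z/, so it is closed.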